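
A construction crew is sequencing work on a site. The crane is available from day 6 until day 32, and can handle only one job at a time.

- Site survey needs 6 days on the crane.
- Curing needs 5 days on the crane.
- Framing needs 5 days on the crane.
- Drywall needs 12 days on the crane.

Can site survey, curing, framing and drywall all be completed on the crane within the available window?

The crane window is 32 − 6 = 26 days.
Running back to back, the jobs need 6 + 5 + 5 + 12 = 28 days on the crane.
Since 28 > 26, they cannot all fit.

No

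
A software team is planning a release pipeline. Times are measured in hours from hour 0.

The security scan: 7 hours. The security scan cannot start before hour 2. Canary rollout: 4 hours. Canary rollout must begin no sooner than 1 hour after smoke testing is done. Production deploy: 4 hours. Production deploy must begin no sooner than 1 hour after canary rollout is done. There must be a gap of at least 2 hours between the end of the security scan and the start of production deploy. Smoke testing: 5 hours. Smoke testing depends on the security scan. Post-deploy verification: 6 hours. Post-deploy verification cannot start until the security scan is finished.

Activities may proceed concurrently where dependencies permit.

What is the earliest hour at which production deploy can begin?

The security scan cannot begin until its own release at hour 2. It runs from hour 2 to 2 + 7 = hour 9.
Smoke testing cannot begin until the security scan (finishes hour 9). It runs from hour 9 to 9 + 5 = hour 14.
After smoke testing (finishes hour 14, plus 1-hour gap → hour 15), canary rollout can start at hour 15 and finishes at hour 19.
Production deploy waits on canary rollout (finishes hour 19, plus 1-hour gap → hour 20); the security scan (finishes hour 9, plus 2-hour gap → hour 11). The latest of these is hour 20, which is the earliest production deploy can start.

20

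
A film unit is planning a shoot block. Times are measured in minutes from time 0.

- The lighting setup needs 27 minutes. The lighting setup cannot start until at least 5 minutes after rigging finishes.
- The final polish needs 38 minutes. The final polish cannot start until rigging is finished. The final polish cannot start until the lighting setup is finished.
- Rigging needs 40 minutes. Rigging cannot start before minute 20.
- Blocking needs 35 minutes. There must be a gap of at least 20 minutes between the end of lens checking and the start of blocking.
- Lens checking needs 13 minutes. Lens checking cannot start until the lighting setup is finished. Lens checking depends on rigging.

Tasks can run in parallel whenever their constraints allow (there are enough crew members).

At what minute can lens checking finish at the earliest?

Rigging cannot begin until its own release at minute 20. It runs from minute 20 to 20 + 40 = minute 60.
After rigging (finishes minute 60, plus 5-minute gap → minute 65), the lighting setup can start at minute 65 and finishes at minute 92.
Lens checking cannot start until the lighting setup (finishes minute 92); rigging (finishes minute 60). The controlling bound is minute 92, so lens checking finishes at 92 + 13 = minute 105.

105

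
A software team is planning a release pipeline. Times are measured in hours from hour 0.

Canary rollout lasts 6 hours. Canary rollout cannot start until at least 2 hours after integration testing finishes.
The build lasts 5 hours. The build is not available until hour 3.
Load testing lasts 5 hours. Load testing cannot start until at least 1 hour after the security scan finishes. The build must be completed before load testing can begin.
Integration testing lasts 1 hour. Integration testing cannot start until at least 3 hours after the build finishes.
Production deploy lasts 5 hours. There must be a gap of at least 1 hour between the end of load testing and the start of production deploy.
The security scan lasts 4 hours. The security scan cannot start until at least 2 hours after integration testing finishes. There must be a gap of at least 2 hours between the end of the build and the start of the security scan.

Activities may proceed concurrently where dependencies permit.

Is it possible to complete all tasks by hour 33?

Yes

After its own release at hour 3, the build can start at hour 3 and finishes at hour 8.
After the build (finishes hour 8, plus 3-hour gap → hour 11), integration testing can start at hour 11 and finishes at hour 12.
Canary rollout waits on integration testing (finishes hour 12, plus 2-hour gap → hour 14), so it starts at hour 14 and finishes at 14 + 6 = hour 20.
The security scan needs all of integration testing (finishes hour 12, plus 2-hour gap → hour 14); the build (finishes hour 8, plus 2-hour gap → hour 10). That puts its earliest start at hour 14; it finishes at 14 + 4 = hour 18.
Load testing cannot start until the security scan (finishes hour 18, plus 1-hour gap → hour 19); the build (finishes hour 8). The controlling bound is hour 19, so load testing finishes at 19 + 5 = hour 24.
After load testing (finishes hour 24, plus 1-hour gap → hour 25), production deploy can start at hour 25 and finishes at hour 30.
Every task is finished by hour 30, which is no later than the deadline of 33, so the schedule is feasible.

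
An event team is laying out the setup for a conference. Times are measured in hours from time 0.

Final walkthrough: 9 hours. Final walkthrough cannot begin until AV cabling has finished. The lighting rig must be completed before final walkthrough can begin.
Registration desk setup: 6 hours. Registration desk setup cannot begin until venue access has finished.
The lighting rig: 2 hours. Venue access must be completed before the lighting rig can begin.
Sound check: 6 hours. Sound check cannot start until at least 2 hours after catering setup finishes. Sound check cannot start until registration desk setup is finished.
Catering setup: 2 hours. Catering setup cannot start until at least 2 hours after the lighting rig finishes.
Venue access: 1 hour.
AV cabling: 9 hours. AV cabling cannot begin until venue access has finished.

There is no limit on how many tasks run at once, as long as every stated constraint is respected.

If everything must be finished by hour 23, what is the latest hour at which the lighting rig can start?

To finish by hour 23, sound check (duration 6) must start no later than hour 17.
Catering setup feeds into sound check (must start by hour 17, minus 2-hour gap → hour 15); so catering setup must finish by hour 15 and therefore start by hour 13.
Final walkthrough has no dependents, so it just needs to finish by hour 23. Starting by 23 − 9 = hour 14 achieves that.
The lighting rig must finish in time for catering setup (must start by hour 13, minus 2-hour gap → hour 11); final walkthrough (must start by hour 14). The tightest is hour 11, so the lighting rig must start by 11 − 2 = hour 9.

9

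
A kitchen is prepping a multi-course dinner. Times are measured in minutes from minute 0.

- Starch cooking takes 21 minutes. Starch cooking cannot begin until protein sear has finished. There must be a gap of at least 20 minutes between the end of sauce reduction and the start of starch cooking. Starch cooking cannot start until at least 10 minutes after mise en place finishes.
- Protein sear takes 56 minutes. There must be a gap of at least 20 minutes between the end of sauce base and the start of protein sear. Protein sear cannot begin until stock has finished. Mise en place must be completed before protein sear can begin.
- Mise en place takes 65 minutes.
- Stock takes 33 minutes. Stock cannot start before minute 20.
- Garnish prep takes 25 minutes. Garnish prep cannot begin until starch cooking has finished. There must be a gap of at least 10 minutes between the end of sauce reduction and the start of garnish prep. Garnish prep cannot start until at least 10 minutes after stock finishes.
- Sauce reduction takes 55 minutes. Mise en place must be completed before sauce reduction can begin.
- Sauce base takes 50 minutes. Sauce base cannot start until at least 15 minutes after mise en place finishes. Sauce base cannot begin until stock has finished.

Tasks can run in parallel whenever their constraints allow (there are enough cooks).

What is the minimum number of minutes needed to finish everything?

252

Stock cannot begin until its own release at minute 20. It runs from minute 20 to 20 + 33 = minute 53.
Mise en place has no prerequisites, so it starts at minute 0 and finishes at minute 65.
Sauce reduction cannot begin until mise en place (finishes minute 65). It runs from minute 65 to 65 + 55 = minute 120.
Sauce base cannot start until mise en place (finishes minute 65, plus 15-minute gap → minute 80); stock (finishes minute 53). The controlling bound is minute 80, so sauce base finishes at 80 + 50 = minute 130.
Protein sear needs all of sauce base (finishes minute 130, plus 20-minute gap → minute 150); stock (finishes minute 53); mise en place (finishes minute 65). That puts its earliest start at minute 150; it finishes at 150 + 56 = minute 206.
For starch cooking: protein sear (finishes minute 206); sauce reduction (finishes minute 120, plus 20-minute gap → minute 140); mise en place (finishes minute 65, plus 10-minute gap → minute 75). Taking the maximum gives a start of minute 206, and it finishes at 206 + 21 = minute 227.
Garnish prep cannot start until starch cooking (finishes minute 227); sauce reduction (finishes minute 120, plus 10-minute gap → minute 130); stock (finishes minute 53, plus 10-minute gap → minute 63). The controlling bound is minute 227, so garnish prep finishes at 227 + 25 = minute 252.
All tasks are finished once the last one completes. Finish times: Mise en place at 65, Stock at 53, Sauce base at 130, Protein sear at 206, Sauce reduction at 120, Starch cooking at 227, Garnish prep at 252. The latest is minute 252.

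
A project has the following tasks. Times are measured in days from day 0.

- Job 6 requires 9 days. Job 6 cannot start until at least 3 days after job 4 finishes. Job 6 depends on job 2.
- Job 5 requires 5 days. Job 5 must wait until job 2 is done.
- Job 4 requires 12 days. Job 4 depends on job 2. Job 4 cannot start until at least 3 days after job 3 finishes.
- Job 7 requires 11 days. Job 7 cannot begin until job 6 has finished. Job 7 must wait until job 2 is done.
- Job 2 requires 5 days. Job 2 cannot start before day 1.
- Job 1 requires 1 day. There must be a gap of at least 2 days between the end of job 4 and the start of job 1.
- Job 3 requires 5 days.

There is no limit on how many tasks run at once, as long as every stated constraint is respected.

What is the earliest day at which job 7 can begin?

Nothing blocks job 3, so it runs from day 0 to day 5.
After its own release at day 1, job 2 can start at day 1 and finishes at day 6.
Job 4 cannot start until job 2 (finishes day 6); job 3 (finishes day 5, plus 3-day gap → day 8). The controlling bound is day 8, so job 4 finishes at 8 + 12 = day 20.
For job 6: job 4 (finishes day 20, plus 3-day gap → day 23); job 2 (finishes day 6). Taking the maximum gives a start of day 23, and it finishes at 23 + 9 = day 32.
Job 7 waits on job 6 (finishes day 32); job 2 (finishes day 6). The latest of these is day 32, which is the earliest job 7 can start.

32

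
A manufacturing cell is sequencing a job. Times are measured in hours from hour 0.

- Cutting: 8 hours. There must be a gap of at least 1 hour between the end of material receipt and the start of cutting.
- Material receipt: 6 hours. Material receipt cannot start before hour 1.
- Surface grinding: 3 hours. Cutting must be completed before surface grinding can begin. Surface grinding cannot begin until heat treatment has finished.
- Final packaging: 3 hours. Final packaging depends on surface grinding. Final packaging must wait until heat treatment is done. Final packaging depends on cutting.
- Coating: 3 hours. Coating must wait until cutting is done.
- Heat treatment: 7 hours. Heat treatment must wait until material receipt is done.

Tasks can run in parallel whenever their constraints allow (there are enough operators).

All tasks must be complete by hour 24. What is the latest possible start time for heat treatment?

11

Final packaging must finish by hour 24; it takes 3 hours, so it must start by 24 − 3 = hour 21.
Surface grinding has to be done before final packaging (must start by hour 21). That means finishing by hour 21, i.e. starting by 21 − 3 = hour 18.
Heat treatment must finish in time for surface grinding (must start by hour 18); final packaging (must start by hour 21). The tightest is hour 18, so heat treatment must start by 18 − 7 = hour 11.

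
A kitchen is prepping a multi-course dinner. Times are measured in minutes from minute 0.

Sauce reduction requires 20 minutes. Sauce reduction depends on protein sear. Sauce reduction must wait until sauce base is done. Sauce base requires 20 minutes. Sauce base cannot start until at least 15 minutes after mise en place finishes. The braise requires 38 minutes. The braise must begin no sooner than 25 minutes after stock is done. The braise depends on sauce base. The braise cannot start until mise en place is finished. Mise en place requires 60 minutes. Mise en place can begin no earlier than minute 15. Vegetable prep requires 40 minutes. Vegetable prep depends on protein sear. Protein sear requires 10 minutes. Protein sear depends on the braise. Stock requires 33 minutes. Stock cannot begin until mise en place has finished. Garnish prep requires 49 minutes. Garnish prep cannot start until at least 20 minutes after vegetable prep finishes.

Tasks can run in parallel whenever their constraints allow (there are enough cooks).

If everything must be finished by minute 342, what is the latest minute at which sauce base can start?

165

To finish by minute 342, garnish prep (duration 49) must start no later than minute 293.
Vegetable prep has to be done before garnish prep (must start by minute 293, minus 20-minute gap → minute 273). That means finishing by minute 273, i.e. starting by 273 − 40 = minute 233.
Nothing follows sauce reduction; the deadline of minute 342 is its only limit. It must start by 342 − 20 = minute 322.
Protein sear feeds vegetable prep (must start by minute 233); sauce reduction (must start by minute 322). Taking the minimum, protein sear must finish by minute 233 and start by 233 − 10 = minute 223.
The braise has to be done before protein sear (must start by minute 223). That means finishing by minute 223, i.e. starting by 223 − 38 = minute 185.
Sauce base feeds the braise (must start by minute 185); sauce reduction (must start by minute 322). Taking the minimum, sauce base must finish by minute 185 and start by 185 − 20 = minute 165.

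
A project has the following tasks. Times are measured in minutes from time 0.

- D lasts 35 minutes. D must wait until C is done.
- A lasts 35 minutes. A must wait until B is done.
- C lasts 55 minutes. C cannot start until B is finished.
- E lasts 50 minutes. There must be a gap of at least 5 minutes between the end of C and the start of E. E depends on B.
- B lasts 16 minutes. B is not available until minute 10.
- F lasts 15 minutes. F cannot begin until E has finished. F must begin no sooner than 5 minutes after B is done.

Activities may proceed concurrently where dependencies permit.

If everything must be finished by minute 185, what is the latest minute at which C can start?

To finish by minute 185, D (duration 35) must start no later than minute 150.
Nothing follows F; the deadline of minute 185 is its only limit. It must start by 185 − 15 = minute 170.
E feeds into F (must start by minute 170); so E must finish by minute 170 and therefore start by minute 120.
For C: D (must start by minute 150); E (must start by minute 120, minus 5-minute gap → minute 115). The most restrictive is minute 115; with a 55-minute duration, C must start by minute 60.

60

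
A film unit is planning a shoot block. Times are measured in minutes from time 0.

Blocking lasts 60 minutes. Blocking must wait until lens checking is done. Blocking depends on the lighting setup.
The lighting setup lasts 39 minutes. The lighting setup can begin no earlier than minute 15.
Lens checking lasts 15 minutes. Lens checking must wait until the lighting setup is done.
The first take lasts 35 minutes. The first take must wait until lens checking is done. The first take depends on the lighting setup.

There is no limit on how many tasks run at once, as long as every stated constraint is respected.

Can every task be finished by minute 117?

After its own release at minute 15, the lighting setup can start at minute 15 and finishes at minute 54.
Lens checking waits on the lighting setup (finishes minute 54), so it starts at minute 54 and finishes at 54 + 15 = minute 69.
The first take cannot start until lens checking (finishes minute 69); the lighting setup (finishes minute 54). The controlling bound is minute 69, so the first take finishes at 69 + 35 = minute 104.
For blocking: lens checking (finishes minute 69); the lighting setup (finishes minute 54). Taking the maximum gives a start of minute 69, and it finishes at 69 + 60 = minute 129.
The earliest everything can be done is minute 129, which is after the deadline of 117, so it is not possible.

No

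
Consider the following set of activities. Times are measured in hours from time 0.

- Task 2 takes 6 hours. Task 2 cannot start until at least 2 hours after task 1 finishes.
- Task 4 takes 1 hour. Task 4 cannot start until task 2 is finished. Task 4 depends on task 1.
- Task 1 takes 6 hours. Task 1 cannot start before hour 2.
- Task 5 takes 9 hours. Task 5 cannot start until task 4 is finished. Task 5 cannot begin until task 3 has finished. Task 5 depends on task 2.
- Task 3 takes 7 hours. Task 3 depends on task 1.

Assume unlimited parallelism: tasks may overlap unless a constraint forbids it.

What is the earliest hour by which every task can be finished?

After its own release at hour 2, task 1 can start at hour 2 and finishes at hour 8.
Task 3 waits on task 1 (finishes hour 8), so it starts at hour 8 and finishes at 8 + 7 = hour 15.
After task 1 (finishes hour 8, plus 2-hour gap → hour 10), task 2 can start at hour 10 and finishes at hour 16.
For task 4: task 2 (finishes hour 16); task 1 (finishes hour 8). Taking the maximum gives a start of hour 16, and it finishes at 16 + 1 = hour 17.
For task 5: task 4 (finishes hour 17); task 3 (finishes hour 15); task 2 (finishes hour 16). Taking the maximum gives a start of hour 17, and it finishes at 17 + 9 = hour 26.
All tasks are finished once the last one completes. Finish times: Task 1 at 8, Task 2 at 16, Task 3 at 15, Task 4 at 17, Task 5 at 26. The latest is hour 26.

26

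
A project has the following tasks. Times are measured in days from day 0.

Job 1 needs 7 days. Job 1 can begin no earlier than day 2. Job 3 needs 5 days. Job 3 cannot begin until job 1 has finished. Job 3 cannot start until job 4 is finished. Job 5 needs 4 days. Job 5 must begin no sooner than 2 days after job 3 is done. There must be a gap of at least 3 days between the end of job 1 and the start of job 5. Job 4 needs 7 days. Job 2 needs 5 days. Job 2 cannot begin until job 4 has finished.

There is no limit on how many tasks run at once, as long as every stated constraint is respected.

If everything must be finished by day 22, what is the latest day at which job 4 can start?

4

To finish by day 22, job 5 (duration 4) must start no later than day 18.
Job 3 must finish before job 5 (must start by day 18, minus 2-day gap → day 16). With a 5-day duration, job 3 must start by 16 − 5 = day 11.
Job 2 has no dependents, so it just needs to finish by day 22. Starting by 22 − 5 = day 17 achieves that.
For job 4: job 2 (must start by day 17); job 3 (must start by day 11). The most restrictive is day 11; with a 7-day duration, job 4 must start by day 4.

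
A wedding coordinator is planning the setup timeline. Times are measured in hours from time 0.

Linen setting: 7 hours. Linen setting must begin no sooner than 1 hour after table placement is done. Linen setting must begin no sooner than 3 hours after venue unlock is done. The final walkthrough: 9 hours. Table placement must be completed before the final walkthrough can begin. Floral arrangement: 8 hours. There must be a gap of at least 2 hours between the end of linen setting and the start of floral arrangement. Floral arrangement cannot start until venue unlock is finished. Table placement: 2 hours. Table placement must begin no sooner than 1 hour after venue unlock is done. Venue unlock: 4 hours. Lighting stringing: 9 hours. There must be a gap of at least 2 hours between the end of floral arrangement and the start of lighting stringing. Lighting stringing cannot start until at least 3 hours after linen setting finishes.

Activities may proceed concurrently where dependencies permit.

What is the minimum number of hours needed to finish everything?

36

Venue unlock can start immediately at hour 0; it finishes at hour 4.
Table placement cannot begin until venue unlock (finishes hour 4, plus 1-hour gap → hour 5). It runs from hour 5 to 5 + 2 = hour 7.
The final walkthrough cannot begin until table placement (finishes hour 7). It runs from hour 7 to 7 + 9 = hour 16.
Linen setting needs all of table placement (finishes hour 7, plus 1-hour gap → hour 8); venue unlock (finishes hour 4, plus 3-hour gap → hour 7). That puts its earliest start at hour 8; it finishes at 8 + 7 = hour 15.
For floral arrangement: linen setting (finishes hour 15, plus 2-hour gap → hour 17); venue unlock (finishes hour 4). Taking the maximum gives a start of hour 17, and it finishes at 17 + 8 = hour 25.
Lighting stringing has to wait for floral arrangement (finishes hour 25, plus 2-hour gap → hour 27); linen setting (finishes hour 15, plus 3-hour gap → hour 18). The latest of these is hour 27, so lighting stringing runs hour 27 to 27 + 9 = hour 36.
All tasks are finished once the last one completes. Finish times: Venue unlock at 4, Table placement at 7, Linen setting at 15, Floral arrangement at 25, Lighting stringing at 36, The final walkthrough at 16. The latest is hour 36.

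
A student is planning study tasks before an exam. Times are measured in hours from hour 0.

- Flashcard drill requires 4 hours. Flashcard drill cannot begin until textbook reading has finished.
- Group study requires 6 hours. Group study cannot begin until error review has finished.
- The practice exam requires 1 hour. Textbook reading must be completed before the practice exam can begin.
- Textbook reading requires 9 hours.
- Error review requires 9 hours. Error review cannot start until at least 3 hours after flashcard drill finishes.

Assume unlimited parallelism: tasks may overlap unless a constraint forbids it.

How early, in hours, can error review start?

16

Textbook reading has no prerequisites, so it starts at hour 0 and finishes at hour 9.
Flashcard drill waits on textbook reading (finishes hour 9), so it starts at hour 9 and finishes at 9 + 4 = hour 13.
Error review waits on flashcard drill (finishes hour 13, plus 3-hour gap → hour 16), so the earliest it can start is hour 16.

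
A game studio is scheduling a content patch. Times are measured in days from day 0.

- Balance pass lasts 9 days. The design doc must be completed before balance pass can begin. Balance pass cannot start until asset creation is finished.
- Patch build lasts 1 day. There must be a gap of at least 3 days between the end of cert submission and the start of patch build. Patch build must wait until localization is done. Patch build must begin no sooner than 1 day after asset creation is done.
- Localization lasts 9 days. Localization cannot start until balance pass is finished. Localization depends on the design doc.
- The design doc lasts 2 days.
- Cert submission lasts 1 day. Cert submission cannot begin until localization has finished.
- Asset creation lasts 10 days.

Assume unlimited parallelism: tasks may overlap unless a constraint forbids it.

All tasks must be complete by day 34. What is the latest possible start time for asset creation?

1

Patch build must finish by day 34; it takes 1 day, so it must start by 34 − 1 = day 33.
Cert submission feeds into patch build (must start by day 33, minus 3-day gap → day 30); so cert submission must finish by day 30 and therefore start by day 29.
For localization: cert submission (must start by day 29); patch build (must start by day 33). The most restrictive is day 29; with a 9-day duration, localization must start by day 20.
Balance pass must finish before localization (must start by day 20). With a 9-day duration, balance pass must start by 20 − 9 = day 11.
Asset creation must finish in time for balance pass (must start by day 11); patch build (must start by day 33, minus 1-day gap → day 32). The tightest is day 11, so asset creation must start by 11 − 10 = day 1.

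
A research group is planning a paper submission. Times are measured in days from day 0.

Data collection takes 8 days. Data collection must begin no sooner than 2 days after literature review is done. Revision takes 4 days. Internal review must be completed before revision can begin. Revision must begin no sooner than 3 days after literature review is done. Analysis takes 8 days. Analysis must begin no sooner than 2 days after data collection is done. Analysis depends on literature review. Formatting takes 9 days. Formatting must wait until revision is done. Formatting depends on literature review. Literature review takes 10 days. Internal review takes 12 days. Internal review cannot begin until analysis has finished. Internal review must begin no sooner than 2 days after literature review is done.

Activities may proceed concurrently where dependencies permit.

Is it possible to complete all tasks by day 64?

Literature review can start immediately at day 0; it finishes at day 10.
After literature review (finishes day 10, plus 2-day gap → day 12), data collection can start at day 12 and finishes at day 20.
Analysis has to wait for data collection (finishes day 20, plus 2-day gap → day 22); literature review (finishes day 10). The latest of these is day 22, so analysis runs day 22 to 22 + 8 = day 30.
Internal review has to wait for analysis (finishes day 30); literature review (finishes day 10, plus 2-day gap → day 12). The latest of these is day 30, so internal review runs day 30 to 30 + 12 = day 42.
For revision: internal review (finishes day 42); literature review (finishes day 10, plus 3-day gap → day 13). Taking the maximum gives a start of day 42, and it finishes at 42 + 4 = day 46.
For formatting: revision (finishes day 46); literature review (finishes day 10). Taking the maximum gives a start of day 46, and it finishes at 46 + 9 = day 55.
Every task is finished by day 55, which is no later than the deadline of 64, so the schedule is feasible.

Yes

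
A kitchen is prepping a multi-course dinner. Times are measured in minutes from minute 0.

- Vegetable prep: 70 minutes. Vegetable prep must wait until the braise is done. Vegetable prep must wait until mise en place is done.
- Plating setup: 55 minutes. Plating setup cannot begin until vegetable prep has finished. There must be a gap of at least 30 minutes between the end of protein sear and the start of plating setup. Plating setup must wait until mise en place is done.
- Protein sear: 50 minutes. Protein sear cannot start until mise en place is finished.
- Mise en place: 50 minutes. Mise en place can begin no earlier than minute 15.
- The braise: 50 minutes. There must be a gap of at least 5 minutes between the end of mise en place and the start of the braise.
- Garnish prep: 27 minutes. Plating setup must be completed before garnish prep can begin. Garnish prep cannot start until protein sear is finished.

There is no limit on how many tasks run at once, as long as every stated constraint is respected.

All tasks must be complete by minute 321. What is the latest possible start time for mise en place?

64

To finish by minute 321, garnish prep (duration 27) must start no later than minute 294.
Plating setup has to be done before garnish prep (must start by minute 294). That means finishing by minute 294, i.e. starting by 294 − 55 = minute 239.
Vegetable prep feeds into plating setup (must start by minute 239); so vegetable prep must finish by minute 239 and therefore start by minute 169.
The braise must finish before vegetable prep (must start by minute 169). With a 50-minute duration, the braise must start by 169 − 50 = minute 119.
Protein sear feeds plating setup (must start by minute 239, minus 30-minute gap → minute 209); garnish prep (must start by minute 294). Taking the minimum, protein sear must finish by minute 209 and start by 209 − 50 = minute 159.
Mise en place must finish in time for the braise (must start by minute 119, minus 5-minute gap → minute 114); protein sear (must start by minute 159); vegetable prep (must start by minute 169); plating setup (must start by minute 239). The tightest is minute 114, so mise en place must start by 114 − 50 = minute 64.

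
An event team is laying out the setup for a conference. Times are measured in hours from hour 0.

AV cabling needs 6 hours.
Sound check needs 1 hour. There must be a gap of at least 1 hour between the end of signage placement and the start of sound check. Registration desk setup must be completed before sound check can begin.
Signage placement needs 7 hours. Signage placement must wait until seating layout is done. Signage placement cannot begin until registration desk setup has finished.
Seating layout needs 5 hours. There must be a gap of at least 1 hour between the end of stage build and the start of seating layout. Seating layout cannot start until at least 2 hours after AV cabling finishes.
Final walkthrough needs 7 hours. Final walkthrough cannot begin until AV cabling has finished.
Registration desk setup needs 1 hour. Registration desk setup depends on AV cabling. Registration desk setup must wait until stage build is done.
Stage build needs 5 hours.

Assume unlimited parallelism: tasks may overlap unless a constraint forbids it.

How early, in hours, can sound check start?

21

AV cabling can start immediately at hour 0; it finishes at hour 6.
Stage build has no prerequisites, so it starts at hour 0 and finishes at hour 5.
For registration desk setup: AV cabling (finishes hour 6); stage build (finishes hour 5). Taking the maximum gives a start of hour 6, and it finishes at 6 + 1 = hour 7.
Seating layout has to wait for stage build (finishes hour 5, plus 1-hour gap → hour 6); AV cabling (finishes hour 6, plus 2-hour gap → hour 8). The latest of these is hour 8, so seating layout runs hour 8 to 8 + 5 = hour 13.
Signage placement needs all of seating layout (finishes hour 13); registration desk setup (finishes hour 7). That puts its earliest start at hour 13; it finishes at 13 + 7 = hour 20.
Sound check waits on signage placement (finishes hour 20, plus 1-hour gap → hour 21); registration desk setup (finishes hour 7). The latest of these is hour 21, which is the earliest sound check can start.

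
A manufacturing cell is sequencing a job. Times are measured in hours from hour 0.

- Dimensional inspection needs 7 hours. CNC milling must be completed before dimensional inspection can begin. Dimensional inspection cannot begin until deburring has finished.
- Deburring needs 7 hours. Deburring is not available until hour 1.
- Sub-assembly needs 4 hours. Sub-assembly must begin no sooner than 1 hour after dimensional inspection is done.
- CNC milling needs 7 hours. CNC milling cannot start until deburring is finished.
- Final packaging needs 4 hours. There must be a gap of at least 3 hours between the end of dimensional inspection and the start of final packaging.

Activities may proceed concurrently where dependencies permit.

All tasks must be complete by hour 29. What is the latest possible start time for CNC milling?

8

Sub-assembly must finish by hour 29; it takes 4 hours, so it must start by 29 − 4 = hour 25.
Nothing follows final packaging; the deadline of hour 29 is its only limit. It must start by 29 − 4 = hour 25.
Dimensional inspection feeds sub-assembly (must start by hour 25, minus 1-hour gap → hour 24); final packaging (must start by hour 25, minus 3-hour gap → hour 22). Taking the minimum, dimensional inspection must finish by hour 22 and start by 22 − 7 = hour 15.
Since dimensional inspection (must start by hour 15) depends on it, CNC milling must finish by hour 15. Backing off its 7-hour duration gives a latest start of hour 8.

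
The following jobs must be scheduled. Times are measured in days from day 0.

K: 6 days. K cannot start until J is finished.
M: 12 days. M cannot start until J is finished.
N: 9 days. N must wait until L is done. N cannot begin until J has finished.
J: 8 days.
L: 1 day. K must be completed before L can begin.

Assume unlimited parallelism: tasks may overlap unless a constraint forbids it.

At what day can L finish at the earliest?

15

J has no prerequisites, so it starts at day 0 and finishes at day 8.
K cannot begin until J (finishes day 8). It runs from day 8 to 8 + 6 = day 14.
After K (finishes day 14), L can start at day 14 and finishes at day 15.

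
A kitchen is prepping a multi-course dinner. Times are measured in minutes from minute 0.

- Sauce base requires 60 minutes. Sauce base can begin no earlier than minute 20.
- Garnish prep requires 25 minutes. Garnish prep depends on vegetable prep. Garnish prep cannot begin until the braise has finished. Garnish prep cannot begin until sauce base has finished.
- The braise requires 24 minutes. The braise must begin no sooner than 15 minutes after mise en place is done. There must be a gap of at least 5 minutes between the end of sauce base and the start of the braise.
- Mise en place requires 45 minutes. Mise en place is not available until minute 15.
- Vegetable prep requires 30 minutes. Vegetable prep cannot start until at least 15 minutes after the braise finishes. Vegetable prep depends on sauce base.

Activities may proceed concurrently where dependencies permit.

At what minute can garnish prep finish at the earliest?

After its own release at minute 20, sauce base can start at minute 20 and finishes at minute 80.
Mise en place waits on its own release at minute 15, so it starts at minute 15 and finishes at 15 + 45 = minute 60.
For the braise: mise en place (finishes minute 60, plus 15-minute gap → minute 75); sauce base (finishes minute 80, plus 5-minute gap → minute 85). Taking the maximum gives a start of minute 85, and it finishes at 85 + 24 = minute 109.
Vegetable prep has to wait for the braise (finishes minute 109, plus 15-minute gap → minute 124); sauce base (finishes minute 80). The latest of these is minute 124, so vegetable prep runs minute 124 to 124 + 30 = minute 154.
Garnish prep cannot start until vegetable prep (finishes minute 154); the braise (finishes minute 109); sauce base (finishes minute 80). The controlling bound is minute 154, so garnish prep finishes at 154 + 25 = minute 179.

179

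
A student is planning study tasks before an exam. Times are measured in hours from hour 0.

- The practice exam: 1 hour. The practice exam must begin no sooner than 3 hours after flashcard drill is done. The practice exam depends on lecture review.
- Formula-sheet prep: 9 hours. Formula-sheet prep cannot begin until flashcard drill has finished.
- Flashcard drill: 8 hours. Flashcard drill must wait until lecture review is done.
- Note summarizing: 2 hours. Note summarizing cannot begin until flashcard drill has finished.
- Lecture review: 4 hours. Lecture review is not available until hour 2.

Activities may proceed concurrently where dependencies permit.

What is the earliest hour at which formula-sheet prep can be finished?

After its own release at hour 2, lecture review can start at hour 2 and finishes at hour 6.
After lecture review (finishes hour 6), flashcard drill can start at hour 6 and finishes at hour 14.
Formula-sheet prep waits on flashcard drill (finishes hour 14), so it starts at hour 14 and finishes at 14 + 9 = hour 23.

23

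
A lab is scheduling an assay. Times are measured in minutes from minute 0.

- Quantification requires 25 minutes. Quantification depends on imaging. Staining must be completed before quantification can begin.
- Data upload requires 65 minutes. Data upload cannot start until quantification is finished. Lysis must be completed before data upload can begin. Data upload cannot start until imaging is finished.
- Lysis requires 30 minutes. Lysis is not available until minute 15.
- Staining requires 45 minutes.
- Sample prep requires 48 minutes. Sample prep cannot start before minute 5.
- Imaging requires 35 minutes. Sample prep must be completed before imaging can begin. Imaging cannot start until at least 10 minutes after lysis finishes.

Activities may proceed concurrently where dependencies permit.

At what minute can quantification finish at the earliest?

115

Staining can start immediately at minute 0; it finishes at minute 45.
Lysis cannot begin until its own release at minute 15. It runs from minute 15 to 15 + 30 = minute 45.
Sample prep cannot begin until its own release at minute 5. It runs from minute 5 to 5 + 48 = minute 53.
Imaging cannot start until sample prep (finishes minute 53); lysis (finishes minute 45, plus 10-minute gap → minute 55). The controlling bound is minute 55, so imaging finishes at 55 + 35 = minute 90.
Quantification needs all of imaging (finishes minute 90); staining (finishes minute 45). That puts its earliest start at minute 90; it finishes at 90 + 25 = minute 115.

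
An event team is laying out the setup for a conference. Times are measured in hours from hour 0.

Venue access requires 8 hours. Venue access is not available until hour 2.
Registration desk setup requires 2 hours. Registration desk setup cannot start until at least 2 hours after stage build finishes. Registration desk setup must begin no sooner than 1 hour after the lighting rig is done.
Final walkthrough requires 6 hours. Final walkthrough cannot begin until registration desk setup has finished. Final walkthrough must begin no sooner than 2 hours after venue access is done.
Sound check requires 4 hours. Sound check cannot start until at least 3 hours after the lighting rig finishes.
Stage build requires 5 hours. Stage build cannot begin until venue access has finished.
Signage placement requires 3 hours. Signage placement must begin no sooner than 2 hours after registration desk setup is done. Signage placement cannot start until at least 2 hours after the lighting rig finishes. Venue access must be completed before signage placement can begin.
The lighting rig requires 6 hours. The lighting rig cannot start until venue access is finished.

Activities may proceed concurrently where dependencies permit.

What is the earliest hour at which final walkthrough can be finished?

Venue access waits on its own release at hour 2, so it starts at hour 2 and finishes at 2 + 8 = hour 10.
The lighting rig waits on venue access (finishes hour 10), so it starts at hour 10 and finishes at 10 + 6 = hour 16.
Stage build cannot begin until venue access (finishes hour 10). It runs from hour 10 to 10 + 5 = hour 15.
Registration desk setup needs all of stage build (finishes hour 15, plus 2-hour gap → hour 17); the lighting rig (finishes hour 16, plus 1-hour gap → hour 17). That puts its earliest start at hour 17; it finishes at 17 + 2 = hour 19.
Final walkthrough needs all of registration desk setup (finishes hour 19); venue access (finishes hour 10, plus 2-hour gap → hour 12). That puts its earliest start at hour 19; it finishes at 19 + 6 = hour 25.

25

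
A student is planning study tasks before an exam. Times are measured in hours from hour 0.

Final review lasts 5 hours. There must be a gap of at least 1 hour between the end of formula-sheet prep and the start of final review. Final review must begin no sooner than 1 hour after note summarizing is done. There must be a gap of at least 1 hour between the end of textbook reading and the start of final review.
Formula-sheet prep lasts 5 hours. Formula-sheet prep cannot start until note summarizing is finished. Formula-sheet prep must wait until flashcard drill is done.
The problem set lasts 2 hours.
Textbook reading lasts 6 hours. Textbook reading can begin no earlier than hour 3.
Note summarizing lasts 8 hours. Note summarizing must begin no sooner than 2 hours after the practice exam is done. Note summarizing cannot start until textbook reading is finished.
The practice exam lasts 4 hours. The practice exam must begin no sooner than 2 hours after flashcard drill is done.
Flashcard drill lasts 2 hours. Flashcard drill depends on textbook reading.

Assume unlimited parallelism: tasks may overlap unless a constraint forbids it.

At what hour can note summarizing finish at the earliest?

Textbook reading waits on its own release at hour 3, so it starts at hour 3 and finishes at 3 + 6 = hour 9.
After textbook reading (finishes hour 9), flashcard drill can start at hour 9 and finishes at hour 11.
After flashcard drill (finishes hour 11, plus 2-hour gap → hour 13), the practice exam can start at hour 13 and finishes at hour 17.
Note summarizing has to wait for the practice exam (finishes hour 17, plus 2-hour gap → hour 19); textbook reading (finishes hour 9). The latest of these is hour 19, so note summarizing runs hour 19 to 19 + 8 = hour 27.

27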